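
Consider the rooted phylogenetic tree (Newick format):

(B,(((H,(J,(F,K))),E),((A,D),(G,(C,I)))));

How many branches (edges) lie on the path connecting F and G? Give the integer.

The MRCA of F and G is the node subtending (((H,(J,(F,K))),E),((A,D),(G,(C,I)))).
From F up to that node: 5 branches. From G up to the same node: 3 branches. Total: 5 + 3 = 8.

8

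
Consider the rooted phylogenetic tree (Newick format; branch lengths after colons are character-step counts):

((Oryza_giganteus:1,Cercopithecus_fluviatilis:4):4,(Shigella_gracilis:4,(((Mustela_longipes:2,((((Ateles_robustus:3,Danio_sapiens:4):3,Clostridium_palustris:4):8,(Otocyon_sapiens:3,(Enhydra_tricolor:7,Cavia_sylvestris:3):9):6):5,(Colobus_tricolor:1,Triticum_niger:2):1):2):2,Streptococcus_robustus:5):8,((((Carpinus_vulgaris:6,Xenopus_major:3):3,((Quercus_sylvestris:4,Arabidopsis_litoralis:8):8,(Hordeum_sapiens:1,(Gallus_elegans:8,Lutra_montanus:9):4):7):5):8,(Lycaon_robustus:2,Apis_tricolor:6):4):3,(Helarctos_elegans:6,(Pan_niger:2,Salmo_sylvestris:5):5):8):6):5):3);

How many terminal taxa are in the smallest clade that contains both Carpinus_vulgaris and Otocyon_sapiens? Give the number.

22

The MRCA of Carpinus_vulgaris and Otocyon_sapiens is the node subtending (((Mustela_longipes,((((Ateles_robustus,Danio_sapiens),Clostridium_palustris),(Otocyon_sapiens,(Enhydra_tricolor,Cavia_sylvestris))),(Colobus_tricolor,Triticum_niger))),Streptococcus_robustus),((((Carpinus_vulgaris,Xenopus_major),((Quercus_sylvestris,Arabidopsis_litoralis),(Hordeum_sapiens,(Gallus_elegans,Lutra_montanus)))),(Lycaon_robustus,Apis_tricolor)),(Helarctos_elegans,(Pan_niger,Salmo_sylvestris)))).
That clade contains 22 terminal taxa: Apis_tricolor, Arabidopsis_litoralis, Ateles_robustus, Carpinus_vulgaris, Cavia_sylvestris, Clostridium_palustris, Colobus_tricolor, Danio_sapiens, Enhydra_tricolor, Gallus_elegans, Helarctos_elegans, Hordeum_sapiens, Lutra_montanus, Lycaon_robustus, Mustela_longipes, Otocyon_sapiens, Pan_niger, Quercus_sylvestris, Salmo_sylvestris, Streptococcus_robustus, Triticum_niger, Xenopus_major.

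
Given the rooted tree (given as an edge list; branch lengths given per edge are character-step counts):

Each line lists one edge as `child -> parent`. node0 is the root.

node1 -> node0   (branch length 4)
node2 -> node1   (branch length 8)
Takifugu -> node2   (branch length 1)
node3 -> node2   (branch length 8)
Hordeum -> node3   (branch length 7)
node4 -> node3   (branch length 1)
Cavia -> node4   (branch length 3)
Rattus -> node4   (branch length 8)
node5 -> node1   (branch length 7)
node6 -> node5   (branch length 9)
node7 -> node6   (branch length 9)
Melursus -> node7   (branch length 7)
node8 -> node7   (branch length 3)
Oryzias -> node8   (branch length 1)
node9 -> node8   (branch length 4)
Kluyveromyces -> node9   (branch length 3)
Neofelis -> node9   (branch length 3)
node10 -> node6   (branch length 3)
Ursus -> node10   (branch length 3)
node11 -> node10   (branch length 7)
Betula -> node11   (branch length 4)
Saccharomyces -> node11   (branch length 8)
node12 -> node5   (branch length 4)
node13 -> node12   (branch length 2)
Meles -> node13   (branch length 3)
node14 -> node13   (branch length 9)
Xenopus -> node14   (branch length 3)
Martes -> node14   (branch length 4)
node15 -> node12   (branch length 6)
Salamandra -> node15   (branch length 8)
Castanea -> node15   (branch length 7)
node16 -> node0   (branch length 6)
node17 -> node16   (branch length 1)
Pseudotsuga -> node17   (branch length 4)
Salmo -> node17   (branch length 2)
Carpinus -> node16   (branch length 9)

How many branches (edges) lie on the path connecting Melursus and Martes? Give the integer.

7

The MRCA of Melursus and Martes is the node subtending (((Melursus,(Oryzias,(Kluyveromyces,Neofelis))),(Ursus,(Betula,Saccharomyces))),((Meles,(Xenopus,Martes)),(Salamandra,Castanea))).
From Melursus up to that node: 3 branches. From Martes up to the same node: 4 branches. Total: 3 + 4 = 7.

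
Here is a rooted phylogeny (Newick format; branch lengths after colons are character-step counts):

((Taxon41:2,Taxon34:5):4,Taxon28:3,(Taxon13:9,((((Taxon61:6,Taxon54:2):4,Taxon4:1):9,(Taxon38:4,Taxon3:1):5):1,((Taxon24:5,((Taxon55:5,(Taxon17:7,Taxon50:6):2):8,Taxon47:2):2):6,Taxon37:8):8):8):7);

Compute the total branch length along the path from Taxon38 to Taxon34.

The path runs Taxon38 → … → MRCA → … → Taxon34; the MRCA is the root of the tree.
Branch lengths along that path: 4 + 5 + 1 + 8 + 7 + 4 + 5 = 34.

34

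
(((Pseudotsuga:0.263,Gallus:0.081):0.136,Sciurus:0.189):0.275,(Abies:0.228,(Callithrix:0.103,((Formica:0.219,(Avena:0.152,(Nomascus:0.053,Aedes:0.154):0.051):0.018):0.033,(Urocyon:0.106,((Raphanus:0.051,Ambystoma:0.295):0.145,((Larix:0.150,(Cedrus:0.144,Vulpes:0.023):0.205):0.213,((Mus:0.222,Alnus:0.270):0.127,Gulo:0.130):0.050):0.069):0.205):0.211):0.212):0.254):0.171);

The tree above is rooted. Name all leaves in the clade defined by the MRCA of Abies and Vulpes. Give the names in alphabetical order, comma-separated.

Abies, Aedes, Alnus, Ambystoma, Avena, Callithrix, Cedrus, Formica, Gulo, Larix, Mus, Nomascus, Raphanus, Urocyon, Vulpes

Tracing Abies: it sits inside (Abies,(Callithrix,((Formica,(Avena,(Nomascus,Aedes))),(Urocyon,((Raphanus,Ambystoma),((Larix,(Cedrus,Vulpes)),((Mus,Alnus),Gulo))))))).
Tracing Vulpes: it sits inside (Cedrus,Vulpes).
The smallest clade enclosing both is (Abies,(Callithrix,((Formica,(Avena,(Nomascus,Aedes))),(Urocyon,((Raphanus,Ambystoma),((Larix,(Cedrus,Vulpes)),((Mus,Alnus),Gulo))))))); the answer is its 15 terminal taxa in alphabetical order.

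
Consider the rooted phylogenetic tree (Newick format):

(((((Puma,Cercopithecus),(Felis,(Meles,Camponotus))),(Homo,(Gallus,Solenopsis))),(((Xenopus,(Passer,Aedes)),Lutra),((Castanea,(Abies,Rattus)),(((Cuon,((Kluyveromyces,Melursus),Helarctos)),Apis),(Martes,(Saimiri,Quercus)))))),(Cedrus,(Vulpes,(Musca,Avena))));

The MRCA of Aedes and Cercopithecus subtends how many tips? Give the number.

The MRCA of Aedes and Cercopithecus is the node subtending ((((Puma,Cercopithecus),(Felis,(Meles,Camponotus))),(Homo,(Gallus,Solenopsis))),(((Xenopus,(Passer,Aedes)),Lutra),((Castanea,(Abies,Rattus)),(((Cuon,((Kluyveromyces,Melursus),Helarctos)),Apis),(Martes,(Saimiri,Quercus)))))).
That clade contains 23 terminal taxa: Abies, Aedes, Apis, Camponotus, Castanea, Cercopithecus, Cuon, Felis, Gallus, Helarctos, Homo, Kluyveromyces, Lutra, Martes, Meles, Melursus, Passer, Puma, Quercus, Rattus, Saimiri, Solenopsis, Xenopus.

23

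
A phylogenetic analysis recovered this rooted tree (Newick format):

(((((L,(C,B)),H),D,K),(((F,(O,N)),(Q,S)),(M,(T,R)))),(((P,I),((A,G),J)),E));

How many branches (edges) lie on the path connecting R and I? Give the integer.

9

The MRCA of R and I is the root of the tree.
From R up to that node: 5 branches. From I up to the same node: 4 branches. Total: 5 + 4 = 9.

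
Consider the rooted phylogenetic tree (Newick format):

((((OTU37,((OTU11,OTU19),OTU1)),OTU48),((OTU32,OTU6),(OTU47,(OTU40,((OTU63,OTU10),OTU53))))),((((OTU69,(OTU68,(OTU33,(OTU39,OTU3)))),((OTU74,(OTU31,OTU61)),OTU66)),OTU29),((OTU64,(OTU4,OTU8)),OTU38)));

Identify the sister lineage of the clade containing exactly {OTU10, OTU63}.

OTU53

The clade containing exactly {OTU10, OTU63} attaches to the tree at the node subtending ((OTU63,OTU10),OTU53).
The other lineage descending from that same node — the sister group — is the single tip OTU53.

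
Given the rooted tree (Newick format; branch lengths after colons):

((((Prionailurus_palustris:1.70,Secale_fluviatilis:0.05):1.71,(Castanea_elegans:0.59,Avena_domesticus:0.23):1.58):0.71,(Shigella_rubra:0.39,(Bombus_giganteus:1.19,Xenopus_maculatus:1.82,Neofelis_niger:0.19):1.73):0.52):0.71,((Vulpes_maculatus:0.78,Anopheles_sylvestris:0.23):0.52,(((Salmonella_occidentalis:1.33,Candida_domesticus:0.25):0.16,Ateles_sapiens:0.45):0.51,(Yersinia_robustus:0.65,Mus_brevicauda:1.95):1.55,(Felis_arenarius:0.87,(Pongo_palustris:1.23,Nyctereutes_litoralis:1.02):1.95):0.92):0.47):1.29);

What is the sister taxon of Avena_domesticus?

Castanea_elegans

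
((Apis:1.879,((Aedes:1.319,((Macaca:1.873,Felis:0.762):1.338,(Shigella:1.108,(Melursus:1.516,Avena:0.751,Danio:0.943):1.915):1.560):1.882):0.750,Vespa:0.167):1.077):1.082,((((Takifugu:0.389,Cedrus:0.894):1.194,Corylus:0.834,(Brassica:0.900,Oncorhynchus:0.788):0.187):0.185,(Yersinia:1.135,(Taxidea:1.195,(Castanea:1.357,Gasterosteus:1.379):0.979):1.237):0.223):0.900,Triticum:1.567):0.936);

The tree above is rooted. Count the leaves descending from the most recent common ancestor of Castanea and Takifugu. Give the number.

The MRCA of Castanea and Takifugu is the node subtending (((Takifugu,Cedrus),Corylus,(Brassica,Oncorhynchus)),(Yersinia,(Taxidea,(Castanea,Gasterosteus)))).
That clade contains 9 terminal taxa: Brassica, Castanea, Cedrus, Corylus, Gasterosteus, Oncorhynchus, Takifugu, Taxidea, Yersinia.

9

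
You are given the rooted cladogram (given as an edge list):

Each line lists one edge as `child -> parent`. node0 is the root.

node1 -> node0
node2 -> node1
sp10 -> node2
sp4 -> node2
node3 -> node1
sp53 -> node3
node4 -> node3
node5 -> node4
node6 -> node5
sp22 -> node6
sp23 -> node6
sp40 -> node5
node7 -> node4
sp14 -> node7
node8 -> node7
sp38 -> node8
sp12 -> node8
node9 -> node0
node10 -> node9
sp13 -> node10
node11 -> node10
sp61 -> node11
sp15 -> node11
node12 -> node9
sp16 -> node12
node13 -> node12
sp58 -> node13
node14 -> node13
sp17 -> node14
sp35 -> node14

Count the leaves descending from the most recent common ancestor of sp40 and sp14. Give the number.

6

The MRCA of sp40 and sp14 is the node subtending (((sp22,sp23),sp40),(sp14,(sp38,sp12))).
That clade contains 6 terminal taxa: sp12, sp14, sp22, sp23, sp38, sp40.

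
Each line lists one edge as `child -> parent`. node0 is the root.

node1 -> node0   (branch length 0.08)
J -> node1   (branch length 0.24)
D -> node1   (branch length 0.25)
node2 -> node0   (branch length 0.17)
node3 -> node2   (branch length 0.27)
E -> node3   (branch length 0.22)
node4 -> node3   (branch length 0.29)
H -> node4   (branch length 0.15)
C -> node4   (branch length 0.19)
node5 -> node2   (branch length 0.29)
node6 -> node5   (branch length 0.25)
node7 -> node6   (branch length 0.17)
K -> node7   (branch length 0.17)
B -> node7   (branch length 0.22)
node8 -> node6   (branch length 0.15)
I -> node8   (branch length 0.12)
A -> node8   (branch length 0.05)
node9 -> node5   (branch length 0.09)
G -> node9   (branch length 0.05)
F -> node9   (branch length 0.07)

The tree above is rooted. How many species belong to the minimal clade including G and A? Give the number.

6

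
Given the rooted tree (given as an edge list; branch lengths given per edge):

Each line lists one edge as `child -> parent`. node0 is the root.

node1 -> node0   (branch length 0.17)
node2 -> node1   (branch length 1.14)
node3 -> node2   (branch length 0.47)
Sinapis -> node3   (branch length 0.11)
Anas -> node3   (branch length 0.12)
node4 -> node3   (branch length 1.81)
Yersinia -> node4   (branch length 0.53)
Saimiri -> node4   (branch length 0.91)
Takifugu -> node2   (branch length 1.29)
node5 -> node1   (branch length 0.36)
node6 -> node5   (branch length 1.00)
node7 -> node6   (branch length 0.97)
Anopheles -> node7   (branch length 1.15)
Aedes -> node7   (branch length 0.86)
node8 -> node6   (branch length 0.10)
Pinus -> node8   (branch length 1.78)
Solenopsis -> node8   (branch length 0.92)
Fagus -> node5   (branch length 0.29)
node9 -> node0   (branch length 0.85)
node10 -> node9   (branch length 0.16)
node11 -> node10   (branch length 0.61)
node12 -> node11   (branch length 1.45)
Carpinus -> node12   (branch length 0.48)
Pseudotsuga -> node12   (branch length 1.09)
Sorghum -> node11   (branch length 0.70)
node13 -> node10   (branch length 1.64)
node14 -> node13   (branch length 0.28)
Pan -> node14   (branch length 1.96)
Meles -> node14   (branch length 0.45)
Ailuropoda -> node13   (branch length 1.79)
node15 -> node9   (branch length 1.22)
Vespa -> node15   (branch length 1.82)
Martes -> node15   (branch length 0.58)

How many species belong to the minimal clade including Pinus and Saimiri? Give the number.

10

The MRCA of Pinus and Saimiri is the node subtending (((Sinapis,Anas,(Yersinia,Saimiri)),Takifugu),(((Anopheles,Aedes),(Pinus,Solenopsis)),Fagus)).
That clade contains 10 terminal taxa: Aedes, Anas, Anopheles, Fagus, Pinus, Saimiri, Sinapis, Solenopsis, Takifugu, Yersinia.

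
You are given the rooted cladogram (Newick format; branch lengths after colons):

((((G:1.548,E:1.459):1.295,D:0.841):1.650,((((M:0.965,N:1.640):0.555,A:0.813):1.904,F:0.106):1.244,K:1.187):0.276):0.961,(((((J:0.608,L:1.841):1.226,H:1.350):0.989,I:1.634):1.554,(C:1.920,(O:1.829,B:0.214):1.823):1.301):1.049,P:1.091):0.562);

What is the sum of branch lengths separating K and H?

7.928

The path runs K → … → MRCA → … → H; the MRCA is the root of the tree.
Branch lengths along that path: 1.187 + 0.276 + 0.961 + 0.562 + 1.049 + 1.554 + 0.989 + 1.350 = 7.928.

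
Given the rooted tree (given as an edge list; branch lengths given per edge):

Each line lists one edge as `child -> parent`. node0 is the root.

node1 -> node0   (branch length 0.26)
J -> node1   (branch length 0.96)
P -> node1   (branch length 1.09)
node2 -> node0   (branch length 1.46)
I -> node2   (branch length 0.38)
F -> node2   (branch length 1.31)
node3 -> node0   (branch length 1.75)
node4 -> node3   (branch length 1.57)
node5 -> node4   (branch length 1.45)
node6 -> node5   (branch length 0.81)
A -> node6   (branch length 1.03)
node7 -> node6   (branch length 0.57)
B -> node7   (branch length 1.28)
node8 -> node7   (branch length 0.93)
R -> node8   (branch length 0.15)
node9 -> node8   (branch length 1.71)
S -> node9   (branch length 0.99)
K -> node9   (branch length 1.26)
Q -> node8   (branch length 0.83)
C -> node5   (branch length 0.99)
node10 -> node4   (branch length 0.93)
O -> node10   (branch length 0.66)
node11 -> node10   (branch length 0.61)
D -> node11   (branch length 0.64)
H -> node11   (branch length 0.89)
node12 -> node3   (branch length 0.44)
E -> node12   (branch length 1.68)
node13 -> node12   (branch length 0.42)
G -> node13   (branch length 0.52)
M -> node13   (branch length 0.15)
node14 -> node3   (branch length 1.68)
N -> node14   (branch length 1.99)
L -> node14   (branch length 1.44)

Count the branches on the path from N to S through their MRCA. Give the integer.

9

The MRCA of N and S is the node subtending ((((A,(B,(R,(S,K),Q))),C),(O,(D,H))),(E,(G,M)),(N,L)).
From N up to that node: 2 branches. From S up to the same node: 7 branches. Total: 2 + 7 = 9.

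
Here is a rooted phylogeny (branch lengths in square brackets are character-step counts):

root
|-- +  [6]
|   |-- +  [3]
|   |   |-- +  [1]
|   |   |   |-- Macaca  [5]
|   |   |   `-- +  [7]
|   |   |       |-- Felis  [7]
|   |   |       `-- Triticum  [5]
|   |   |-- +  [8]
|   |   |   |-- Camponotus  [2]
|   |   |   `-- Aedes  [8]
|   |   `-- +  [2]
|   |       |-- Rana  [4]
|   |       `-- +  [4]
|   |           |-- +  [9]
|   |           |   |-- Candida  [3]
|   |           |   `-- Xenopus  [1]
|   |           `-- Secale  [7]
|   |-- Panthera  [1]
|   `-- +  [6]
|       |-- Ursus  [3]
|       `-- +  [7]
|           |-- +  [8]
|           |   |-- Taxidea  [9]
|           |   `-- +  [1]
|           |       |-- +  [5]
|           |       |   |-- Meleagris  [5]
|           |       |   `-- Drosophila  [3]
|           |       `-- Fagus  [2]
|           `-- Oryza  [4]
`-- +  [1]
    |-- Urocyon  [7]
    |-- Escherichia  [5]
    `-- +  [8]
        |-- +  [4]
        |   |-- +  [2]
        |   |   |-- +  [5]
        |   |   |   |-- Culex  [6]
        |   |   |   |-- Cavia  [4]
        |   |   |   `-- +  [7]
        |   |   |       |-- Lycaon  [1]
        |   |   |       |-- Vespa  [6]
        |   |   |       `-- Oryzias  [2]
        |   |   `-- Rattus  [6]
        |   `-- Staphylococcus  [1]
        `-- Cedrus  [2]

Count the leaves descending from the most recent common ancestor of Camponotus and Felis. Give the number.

The MRCA of Camponotus and Felis is the node subtending ((Macaca,(Felis,Triticum)),(Camponotus,Aedes),(Rana,((Candida,Xenopus),Secale))).
That clade contains 9 terminal taxa: Aedes, Camponotus, Candida, Felis, Macaca, Rana, Secale, Triticum, Xenopus.

9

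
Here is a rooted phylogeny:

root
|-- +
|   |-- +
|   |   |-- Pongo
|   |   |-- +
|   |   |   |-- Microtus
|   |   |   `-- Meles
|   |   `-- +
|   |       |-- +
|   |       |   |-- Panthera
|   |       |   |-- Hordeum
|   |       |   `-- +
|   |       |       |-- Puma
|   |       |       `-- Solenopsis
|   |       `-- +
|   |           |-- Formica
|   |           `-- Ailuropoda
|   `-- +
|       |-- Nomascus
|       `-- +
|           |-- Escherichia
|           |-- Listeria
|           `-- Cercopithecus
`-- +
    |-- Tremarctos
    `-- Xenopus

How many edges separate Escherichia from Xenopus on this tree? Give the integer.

The MRCA of Escherichia and Xenopus is the root of the tree.
From Escherichia up to that node: 4 branches. From Xenopus up to the same node: 2 branches. Total: 4 + 2 = 6.

6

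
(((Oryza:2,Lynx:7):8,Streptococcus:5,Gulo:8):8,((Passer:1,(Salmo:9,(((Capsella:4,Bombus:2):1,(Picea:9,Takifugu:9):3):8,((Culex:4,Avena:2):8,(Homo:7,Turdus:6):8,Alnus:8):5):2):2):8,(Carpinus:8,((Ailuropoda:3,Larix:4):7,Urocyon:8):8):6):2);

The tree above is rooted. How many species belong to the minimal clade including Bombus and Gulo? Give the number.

The MRCA of Bombus and Gulo is the root, so the clade is the entire tree.
That clade contains 19 terminal taxa: Ailuropoda, Alnus, Avena, Bombus, Capsella, Carpinus, Culex, Gulo, Homo, Larix, Lynx, Oryza, Passer, Picea, Salmo, Streptococcus, Takifugu, Turdus, Urocyon.

19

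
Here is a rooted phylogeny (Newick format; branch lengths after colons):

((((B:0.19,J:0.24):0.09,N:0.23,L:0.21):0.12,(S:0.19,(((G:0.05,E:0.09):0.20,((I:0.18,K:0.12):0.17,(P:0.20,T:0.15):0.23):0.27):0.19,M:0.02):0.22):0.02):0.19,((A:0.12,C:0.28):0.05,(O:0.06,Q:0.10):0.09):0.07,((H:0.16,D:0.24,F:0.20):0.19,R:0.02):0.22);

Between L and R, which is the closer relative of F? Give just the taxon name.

The MRCA of F and R subtends ((H,D,F),R) (4 taxa).
The MRCA of F and L is the root, subtending the entire tree (20 taxa).
The first is nested inside the second, so F shares a more recent common ancestor with R.

R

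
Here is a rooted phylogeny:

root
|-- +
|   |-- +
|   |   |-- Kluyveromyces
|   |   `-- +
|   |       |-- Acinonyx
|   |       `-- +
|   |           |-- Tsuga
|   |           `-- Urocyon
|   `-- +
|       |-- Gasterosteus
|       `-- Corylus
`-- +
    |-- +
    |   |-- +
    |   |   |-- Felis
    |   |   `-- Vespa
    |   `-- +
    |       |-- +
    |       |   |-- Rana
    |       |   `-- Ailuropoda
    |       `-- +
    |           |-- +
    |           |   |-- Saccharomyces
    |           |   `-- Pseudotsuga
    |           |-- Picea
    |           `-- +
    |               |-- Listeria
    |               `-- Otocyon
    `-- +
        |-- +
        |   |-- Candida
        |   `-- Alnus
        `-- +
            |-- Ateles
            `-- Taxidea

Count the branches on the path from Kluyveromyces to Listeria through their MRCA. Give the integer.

The MRCA of Kluyveromyces and Listeria is the root of the tree.
From Kluyveromyces up to that node: 3 branches. From Listeria up to the same node: 6 branches. Total: 3 + 6 = 9.

9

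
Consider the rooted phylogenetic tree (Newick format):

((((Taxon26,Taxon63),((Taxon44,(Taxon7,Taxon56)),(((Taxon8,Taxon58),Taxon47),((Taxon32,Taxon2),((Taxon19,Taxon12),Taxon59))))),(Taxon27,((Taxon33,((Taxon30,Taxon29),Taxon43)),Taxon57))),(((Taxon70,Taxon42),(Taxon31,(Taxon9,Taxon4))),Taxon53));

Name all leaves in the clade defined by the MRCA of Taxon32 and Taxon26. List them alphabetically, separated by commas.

Tracing Taxon32: it sits inside (Taxon32,Taxon2).
Tracing Taxon26: it sits inside (Taxon26,Taxon63).
The smallest clade enclosing both is ((Taxon26,Taxon63),((Taxon44,(Taxon7,Taxon56)),(((Taxon8,Taxon58),Taxon47),((Taxon32,Taxon2),((Taxon19,Taxon12),Taxon59))))); the answer is its 13 terminal taxa in alphabetical order.

Taxon12, Taxon19, Taxon2, Taxon26, Taxon32, Taxon44, Taxon47, Taxon56, Taxon58, Taxon59, Taxon63, Taxon7, Taxon8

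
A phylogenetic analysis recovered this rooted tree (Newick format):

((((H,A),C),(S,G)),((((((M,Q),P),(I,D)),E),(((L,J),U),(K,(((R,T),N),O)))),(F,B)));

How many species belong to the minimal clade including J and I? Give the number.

The MRCA of J and I is the node subtending (((((M,Q),P),(I,D)),E),(((L,J),U),(K,(((R,T),N),O)))).
That clade contains 14 terminal taxa: D, E, I, J, K, L, M, N, O, P, Q, R, T, U.

14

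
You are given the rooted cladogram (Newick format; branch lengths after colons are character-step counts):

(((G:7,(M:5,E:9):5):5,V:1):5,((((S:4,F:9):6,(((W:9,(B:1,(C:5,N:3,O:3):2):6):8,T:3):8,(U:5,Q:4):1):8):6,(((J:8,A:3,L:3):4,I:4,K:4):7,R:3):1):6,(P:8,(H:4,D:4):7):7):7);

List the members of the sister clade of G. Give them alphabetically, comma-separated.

E, M

G attaches to the tree at the node subtending (G,(M,E)).
The other lineage descending from that same node — the sister group — is (M,E); its 2 tips in alphabetical order are the answer.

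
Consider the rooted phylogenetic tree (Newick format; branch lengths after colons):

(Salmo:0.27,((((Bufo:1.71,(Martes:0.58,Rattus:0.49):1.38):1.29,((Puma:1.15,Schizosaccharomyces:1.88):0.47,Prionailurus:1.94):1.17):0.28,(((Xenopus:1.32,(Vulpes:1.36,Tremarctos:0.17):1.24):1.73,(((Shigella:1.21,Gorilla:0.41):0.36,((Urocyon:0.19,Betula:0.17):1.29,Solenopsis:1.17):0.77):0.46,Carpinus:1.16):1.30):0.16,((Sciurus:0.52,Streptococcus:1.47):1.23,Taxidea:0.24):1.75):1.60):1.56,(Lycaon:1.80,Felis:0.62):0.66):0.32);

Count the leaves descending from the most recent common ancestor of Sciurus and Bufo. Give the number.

18

The MRCA of Sciurus and Bufo is the node subtending (((Bufo,(Martes,Rattus)),((Puma,Schizosaccharomyces),Prionailurus)),(((Xenopus,(Vulpes,Tremarctos)),(((Shigella,Gorilla),((Urocyon,Betula),Solenopsis)),Carpinus)),((Sciurus,Streptococcus),Taxidea))).
That clade contains 18 terminal taxa: Betula, Bufo, Carpinus, Gorilla, Martes, Prionailurus, Puma, Rattus, Schizosaccharomyces, Sciurus, Shigella, Solenopsis, Streptococcus, Taxidea, Tremarctos, Urocyon, Vulpes, Xenopus.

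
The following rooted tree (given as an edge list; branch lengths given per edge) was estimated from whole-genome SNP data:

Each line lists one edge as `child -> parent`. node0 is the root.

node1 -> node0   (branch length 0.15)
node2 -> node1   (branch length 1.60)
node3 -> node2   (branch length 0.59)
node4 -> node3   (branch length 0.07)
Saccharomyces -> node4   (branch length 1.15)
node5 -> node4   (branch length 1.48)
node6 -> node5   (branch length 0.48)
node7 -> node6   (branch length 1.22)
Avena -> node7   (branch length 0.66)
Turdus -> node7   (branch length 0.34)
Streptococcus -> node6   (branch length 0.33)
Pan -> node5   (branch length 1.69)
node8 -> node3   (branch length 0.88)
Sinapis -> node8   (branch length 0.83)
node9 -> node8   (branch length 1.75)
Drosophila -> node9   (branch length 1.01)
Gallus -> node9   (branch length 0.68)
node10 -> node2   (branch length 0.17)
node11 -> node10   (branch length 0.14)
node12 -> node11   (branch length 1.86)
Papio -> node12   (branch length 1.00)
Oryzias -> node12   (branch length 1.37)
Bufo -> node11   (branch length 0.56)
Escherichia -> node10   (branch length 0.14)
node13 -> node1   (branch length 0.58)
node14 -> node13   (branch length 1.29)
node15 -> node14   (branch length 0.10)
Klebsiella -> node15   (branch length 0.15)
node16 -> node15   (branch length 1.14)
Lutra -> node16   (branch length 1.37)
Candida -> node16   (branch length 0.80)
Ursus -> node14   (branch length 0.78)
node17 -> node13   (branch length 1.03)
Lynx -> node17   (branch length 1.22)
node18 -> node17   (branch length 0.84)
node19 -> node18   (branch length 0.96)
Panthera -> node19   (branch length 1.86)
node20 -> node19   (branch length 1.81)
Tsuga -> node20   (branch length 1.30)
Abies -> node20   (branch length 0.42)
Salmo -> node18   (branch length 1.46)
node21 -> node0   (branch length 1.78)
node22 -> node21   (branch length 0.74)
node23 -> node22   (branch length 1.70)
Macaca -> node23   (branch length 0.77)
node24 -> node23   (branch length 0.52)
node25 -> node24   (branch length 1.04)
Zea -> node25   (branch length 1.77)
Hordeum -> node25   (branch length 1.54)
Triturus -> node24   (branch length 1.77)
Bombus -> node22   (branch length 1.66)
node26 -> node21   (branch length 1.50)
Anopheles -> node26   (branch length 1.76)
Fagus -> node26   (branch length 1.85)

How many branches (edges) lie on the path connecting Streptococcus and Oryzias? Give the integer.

9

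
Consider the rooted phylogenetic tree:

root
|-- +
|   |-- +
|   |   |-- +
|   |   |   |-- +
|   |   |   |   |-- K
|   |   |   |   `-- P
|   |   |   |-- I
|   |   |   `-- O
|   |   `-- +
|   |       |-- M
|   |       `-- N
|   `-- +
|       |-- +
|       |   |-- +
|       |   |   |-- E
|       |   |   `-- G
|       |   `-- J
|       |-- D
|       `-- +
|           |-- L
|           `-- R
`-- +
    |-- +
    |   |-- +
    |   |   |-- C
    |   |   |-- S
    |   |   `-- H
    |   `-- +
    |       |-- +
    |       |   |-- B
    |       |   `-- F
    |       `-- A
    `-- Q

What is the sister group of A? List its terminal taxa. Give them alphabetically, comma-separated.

A attaches to the tree at the node subtending ((B,F),A).
The other lineage descending from that same node — the sister group — is (B,F); its 2 tips in alphabetical order are the answer.

B, F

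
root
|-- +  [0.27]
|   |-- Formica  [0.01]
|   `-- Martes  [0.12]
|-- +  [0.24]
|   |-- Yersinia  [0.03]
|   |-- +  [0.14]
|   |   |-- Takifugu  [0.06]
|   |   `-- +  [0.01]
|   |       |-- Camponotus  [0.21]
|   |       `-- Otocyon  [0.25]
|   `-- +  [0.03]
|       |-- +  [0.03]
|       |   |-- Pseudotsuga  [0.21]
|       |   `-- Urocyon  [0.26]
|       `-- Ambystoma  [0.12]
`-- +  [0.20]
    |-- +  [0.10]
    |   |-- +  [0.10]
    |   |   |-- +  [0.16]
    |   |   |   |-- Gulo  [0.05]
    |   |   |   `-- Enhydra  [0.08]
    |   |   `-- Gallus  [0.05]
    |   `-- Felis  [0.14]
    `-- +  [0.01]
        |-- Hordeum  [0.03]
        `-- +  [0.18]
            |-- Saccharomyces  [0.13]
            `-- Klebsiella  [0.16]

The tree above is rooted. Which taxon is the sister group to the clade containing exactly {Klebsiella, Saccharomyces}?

The clade containing exactly {Klebsiella, Saccharomyces} attaches to the tree at the node subtending (Hordeum,(Saccharomyces,Klebsiella)).
The other lineage descending from that same node — the sister group — is the single tip Hordeum.

Hordeum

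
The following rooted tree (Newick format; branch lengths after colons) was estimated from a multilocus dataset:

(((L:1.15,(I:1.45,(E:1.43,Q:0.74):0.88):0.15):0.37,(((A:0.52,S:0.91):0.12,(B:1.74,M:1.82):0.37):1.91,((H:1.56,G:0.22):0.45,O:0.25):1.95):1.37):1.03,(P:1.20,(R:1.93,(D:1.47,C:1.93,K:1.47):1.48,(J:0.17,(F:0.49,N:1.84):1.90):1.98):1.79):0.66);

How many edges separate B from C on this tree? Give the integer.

9

The MRCA of B and C is the root of the tree.
From B up to that node: 5 branches. From C up to the same node: 4 branches. Total: 5 + 4 = 9.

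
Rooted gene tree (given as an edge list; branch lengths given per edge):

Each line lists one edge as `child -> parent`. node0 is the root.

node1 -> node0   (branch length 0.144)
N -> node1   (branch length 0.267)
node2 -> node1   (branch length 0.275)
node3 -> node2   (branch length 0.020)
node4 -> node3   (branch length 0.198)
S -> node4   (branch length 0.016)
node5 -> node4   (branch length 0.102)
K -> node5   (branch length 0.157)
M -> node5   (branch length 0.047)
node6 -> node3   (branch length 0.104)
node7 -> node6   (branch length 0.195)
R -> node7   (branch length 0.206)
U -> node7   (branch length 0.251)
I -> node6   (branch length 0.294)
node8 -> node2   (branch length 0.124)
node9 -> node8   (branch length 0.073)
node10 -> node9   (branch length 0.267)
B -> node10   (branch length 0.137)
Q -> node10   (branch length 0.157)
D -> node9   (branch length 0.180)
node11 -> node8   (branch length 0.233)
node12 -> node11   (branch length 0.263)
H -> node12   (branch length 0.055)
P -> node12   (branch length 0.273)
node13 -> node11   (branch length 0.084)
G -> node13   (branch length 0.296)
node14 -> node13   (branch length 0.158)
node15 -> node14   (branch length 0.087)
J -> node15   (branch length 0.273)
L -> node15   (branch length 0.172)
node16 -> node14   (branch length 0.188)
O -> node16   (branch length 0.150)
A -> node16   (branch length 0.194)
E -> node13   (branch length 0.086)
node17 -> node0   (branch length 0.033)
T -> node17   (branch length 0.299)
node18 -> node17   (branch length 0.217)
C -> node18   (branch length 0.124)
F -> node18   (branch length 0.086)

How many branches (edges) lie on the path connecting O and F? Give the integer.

11

The MRCA of O and F is the root of the tree.
From O up to that node: 8 branches. From F up to the same node: 3 branches. Total: 8 + 3 = 11.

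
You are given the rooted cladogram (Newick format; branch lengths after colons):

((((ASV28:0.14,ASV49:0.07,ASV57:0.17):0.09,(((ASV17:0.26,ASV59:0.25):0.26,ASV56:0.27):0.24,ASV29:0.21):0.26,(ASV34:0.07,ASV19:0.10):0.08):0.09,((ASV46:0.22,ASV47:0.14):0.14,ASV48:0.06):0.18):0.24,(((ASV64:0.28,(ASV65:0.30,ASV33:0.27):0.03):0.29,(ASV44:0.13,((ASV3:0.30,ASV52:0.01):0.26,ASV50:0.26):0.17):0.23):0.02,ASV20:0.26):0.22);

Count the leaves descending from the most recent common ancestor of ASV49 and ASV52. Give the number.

The MRCA of ASV49 and ASV52 is the root, so the clade is the entire tree.
That clade contains 20 terminal taxa: ASV17, ASV19, ASV20, ASV28, ASV29, ASV3, ASV33, ASV34, ASV44, ASV46, ASV47, ASV48, ASV49, ASV50, ASV52, ASV56, ASV57, ASV59, ASV64, ASV65.

20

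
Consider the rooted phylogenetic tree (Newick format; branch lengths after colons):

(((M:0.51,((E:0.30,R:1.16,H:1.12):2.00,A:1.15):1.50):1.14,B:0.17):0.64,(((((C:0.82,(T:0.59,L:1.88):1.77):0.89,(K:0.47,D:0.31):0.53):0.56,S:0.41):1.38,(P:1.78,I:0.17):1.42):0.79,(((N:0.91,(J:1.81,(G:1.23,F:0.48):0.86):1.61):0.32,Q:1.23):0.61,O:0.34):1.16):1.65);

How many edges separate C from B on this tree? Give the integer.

8

The MRCA of C and B is the root of the tree.
From C up to that node: 6 branches. From B up to the same node: 2 branches. Total: 6 + 2 = 8.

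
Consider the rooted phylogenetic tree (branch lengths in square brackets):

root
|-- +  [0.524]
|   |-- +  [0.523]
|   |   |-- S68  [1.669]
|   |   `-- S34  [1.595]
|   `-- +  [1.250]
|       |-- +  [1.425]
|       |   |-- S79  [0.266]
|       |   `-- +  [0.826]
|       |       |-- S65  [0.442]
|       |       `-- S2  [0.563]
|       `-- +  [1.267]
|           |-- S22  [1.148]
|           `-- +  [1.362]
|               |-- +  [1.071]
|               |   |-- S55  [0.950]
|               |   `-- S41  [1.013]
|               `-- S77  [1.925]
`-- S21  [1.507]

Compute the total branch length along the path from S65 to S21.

5.974

The path runs S65 → … → MRCA → … → S21; the MRCA is the root of the tree.
Branch lengths along that path: 0.442 + 0.826 + 1.425 + 1.250 + 0.524 + 1.507 = 5.974.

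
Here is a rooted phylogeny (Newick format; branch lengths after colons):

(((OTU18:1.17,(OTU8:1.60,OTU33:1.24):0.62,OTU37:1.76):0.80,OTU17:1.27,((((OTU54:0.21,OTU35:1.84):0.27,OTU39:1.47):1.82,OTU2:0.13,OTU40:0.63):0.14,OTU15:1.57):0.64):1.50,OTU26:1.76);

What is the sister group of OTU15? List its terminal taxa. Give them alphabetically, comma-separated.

OTU2, OTU35, OTU39, OTU40, OTU54

OTU15 attaches to the tree at the node subtending ((((OTU54,OTU35),OTU39),OTU2,OTU40),OTU15).
The other lineage descending from that same node — the sister group — is (((OTU54,OTU35),OTU39),OTU2,OTU40); its 5 tips in alphabetical order are the answer.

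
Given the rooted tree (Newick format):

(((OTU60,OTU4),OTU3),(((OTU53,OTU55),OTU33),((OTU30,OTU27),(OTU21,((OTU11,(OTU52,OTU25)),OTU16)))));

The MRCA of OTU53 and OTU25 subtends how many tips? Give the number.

The MRCA of OTU53 and OTU25 is the node subtending (((OTU53,OTU55),OTU33),((OTU30,OTU27),(OTU21,((OTU11,(OTU52,OTU25)),OTU16)))).
That clade contains 10 terminal taxa: OTU11, OTU16, OTU21, OTU25, OTU27, OTU30, OTU33, OTU52, OTU53, OTU55.

10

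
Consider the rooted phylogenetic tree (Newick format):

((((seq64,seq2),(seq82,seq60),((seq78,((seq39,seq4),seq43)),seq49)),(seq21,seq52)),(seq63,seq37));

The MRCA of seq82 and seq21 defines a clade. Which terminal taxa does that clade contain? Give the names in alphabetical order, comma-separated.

Tracing seq82: it sits inside (seq82,seq60).
Tracing seq21: it sits inside (seq21,seq52).
The smallest clade enclosing both is (((seq64,seq2),(seq82,seq60),((seq78,((seq39,seq4),seq43)),seq49)),(seq21,seq52)); the answer is its 11 terminal taxa in alphabetical order.

seq2, seq21, seq39, seq4, seq43, seq49, seq52, seq60, seq64, seq78, seq82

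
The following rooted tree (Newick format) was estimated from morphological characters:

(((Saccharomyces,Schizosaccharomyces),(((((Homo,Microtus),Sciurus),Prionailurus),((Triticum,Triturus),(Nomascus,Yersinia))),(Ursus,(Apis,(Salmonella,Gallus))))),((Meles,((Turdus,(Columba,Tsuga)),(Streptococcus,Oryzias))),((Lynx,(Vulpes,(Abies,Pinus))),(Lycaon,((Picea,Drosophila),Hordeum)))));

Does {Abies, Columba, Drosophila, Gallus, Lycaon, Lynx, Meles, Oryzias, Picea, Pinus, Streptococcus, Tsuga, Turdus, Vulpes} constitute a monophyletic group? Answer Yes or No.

No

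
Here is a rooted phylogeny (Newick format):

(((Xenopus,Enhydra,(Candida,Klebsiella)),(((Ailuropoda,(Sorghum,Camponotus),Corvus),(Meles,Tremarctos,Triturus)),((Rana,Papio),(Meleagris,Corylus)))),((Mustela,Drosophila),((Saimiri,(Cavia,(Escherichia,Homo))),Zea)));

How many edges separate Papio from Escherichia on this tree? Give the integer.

The MRCA of Papio and Escherichia is the root of the tree.
From Papio up to that node: 5 branches. From Escherichia up to the same node: 6 branches. Total: 5 + 6 = 11.

11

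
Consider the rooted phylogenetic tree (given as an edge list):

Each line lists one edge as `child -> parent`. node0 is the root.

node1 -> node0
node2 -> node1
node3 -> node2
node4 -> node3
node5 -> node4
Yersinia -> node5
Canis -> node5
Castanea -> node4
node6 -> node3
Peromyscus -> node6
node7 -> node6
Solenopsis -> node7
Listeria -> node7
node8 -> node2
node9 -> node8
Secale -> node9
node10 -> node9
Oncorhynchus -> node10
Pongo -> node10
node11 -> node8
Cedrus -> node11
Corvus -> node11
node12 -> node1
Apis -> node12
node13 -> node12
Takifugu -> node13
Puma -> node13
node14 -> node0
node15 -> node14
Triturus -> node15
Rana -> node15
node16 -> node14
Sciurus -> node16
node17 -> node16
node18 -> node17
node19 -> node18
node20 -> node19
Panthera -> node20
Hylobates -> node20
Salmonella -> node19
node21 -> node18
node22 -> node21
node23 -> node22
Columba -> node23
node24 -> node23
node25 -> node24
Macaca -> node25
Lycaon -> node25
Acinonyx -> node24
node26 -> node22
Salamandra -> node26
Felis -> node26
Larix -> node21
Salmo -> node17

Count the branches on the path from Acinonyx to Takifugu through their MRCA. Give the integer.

13

The MRCA of Acinonyx and Takifugu is the root of the tree.
From Acinonyx up to that node: 9 branches. From Takifugu up to the same node: 4 branches. Total: 9 + 4 = 13.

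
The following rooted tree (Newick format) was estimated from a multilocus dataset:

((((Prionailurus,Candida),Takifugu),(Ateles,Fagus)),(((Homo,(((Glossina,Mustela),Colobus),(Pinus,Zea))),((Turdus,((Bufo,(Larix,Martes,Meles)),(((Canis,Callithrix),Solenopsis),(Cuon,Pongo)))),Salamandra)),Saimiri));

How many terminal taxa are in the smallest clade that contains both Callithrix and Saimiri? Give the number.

The MRCA of Callithrix and Saimiri is the node subtending (((Homo,(((Glossina,Mustela),Colobus),(Pinus,Zea))),((Turdus,((Bufo,(Larix,Martes,Meles)),(((Canis,Callithrix),Solenopsis),(Cuon,Pongo)))),Salamandra)),Saimiri).
That clade contains 18 terminal taxa: Bufo, Callithrix, Canis, Colobus, Cuon, Glossina, Homo, Larix, Martes, Meles, Mustela, Pinus, Pongo, Saimiri, Salamandra, Solenopsis, Turdus, Zea.

18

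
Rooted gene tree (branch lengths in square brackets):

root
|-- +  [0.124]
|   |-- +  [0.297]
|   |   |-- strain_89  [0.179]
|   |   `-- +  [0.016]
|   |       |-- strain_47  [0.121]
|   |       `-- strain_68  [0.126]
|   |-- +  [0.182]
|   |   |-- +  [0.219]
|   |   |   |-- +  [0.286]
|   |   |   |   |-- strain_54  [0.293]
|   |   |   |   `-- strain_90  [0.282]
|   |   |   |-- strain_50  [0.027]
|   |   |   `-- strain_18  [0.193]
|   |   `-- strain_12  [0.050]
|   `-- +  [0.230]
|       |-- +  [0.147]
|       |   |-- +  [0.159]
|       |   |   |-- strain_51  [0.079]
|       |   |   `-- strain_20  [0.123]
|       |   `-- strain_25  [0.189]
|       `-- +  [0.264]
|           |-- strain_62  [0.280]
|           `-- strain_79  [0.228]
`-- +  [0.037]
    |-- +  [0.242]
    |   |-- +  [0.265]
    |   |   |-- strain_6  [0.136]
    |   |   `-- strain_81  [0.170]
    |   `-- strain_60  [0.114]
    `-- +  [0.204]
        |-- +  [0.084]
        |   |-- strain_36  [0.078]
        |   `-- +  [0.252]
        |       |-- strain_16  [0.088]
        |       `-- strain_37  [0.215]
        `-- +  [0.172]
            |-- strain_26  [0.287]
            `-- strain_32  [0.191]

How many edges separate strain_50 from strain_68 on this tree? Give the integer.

6

The MRCA of strain_50 and strain_68 is the node subtending ((strain_89,(strain_47,strain_68)),(((strain_54,strain_90),strain_50,strain_18),strain_12),(((strain_51,strain_20),strain_25),(strain_62,strain_79))).
From strain_50 up to that node: 3 branches. From strain_68 up to the same node: 3 branches. Total: 3 + 3 = 6.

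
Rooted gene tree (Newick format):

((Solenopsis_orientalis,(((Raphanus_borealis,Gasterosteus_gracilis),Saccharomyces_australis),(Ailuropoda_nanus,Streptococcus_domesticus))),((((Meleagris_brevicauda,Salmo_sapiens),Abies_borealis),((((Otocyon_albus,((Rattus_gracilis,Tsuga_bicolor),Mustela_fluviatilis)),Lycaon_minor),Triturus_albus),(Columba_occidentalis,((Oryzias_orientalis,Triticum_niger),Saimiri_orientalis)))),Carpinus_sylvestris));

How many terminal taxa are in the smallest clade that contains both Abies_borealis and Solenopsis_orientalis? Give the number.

20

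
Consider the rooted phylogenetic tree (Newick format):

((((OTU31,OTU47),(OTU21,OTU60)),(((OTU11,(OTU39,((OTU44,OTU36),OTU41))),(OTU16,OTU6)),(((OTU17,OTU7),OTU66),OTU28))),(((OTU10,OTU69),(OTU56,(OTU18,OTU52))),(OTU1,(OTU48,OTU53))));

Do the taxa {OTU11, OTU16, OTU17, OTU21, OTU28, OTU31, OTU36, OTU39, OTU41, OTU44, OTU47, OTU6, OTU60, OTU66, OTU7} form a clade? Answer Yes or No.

Yes

The most recent common ancestor of these taxa subtends (((OTU31,OTU47),(OTU21,OTU60)),(((OTU11,(OTU39,((OTU44,OTU36),OTU41))),(OTU16,OTU6)),(((OTU17,OTU7),OTU66),OTU28))).
That clade has exactly 15 tips — every listed taxon and nothing else — so the group is monophyletic.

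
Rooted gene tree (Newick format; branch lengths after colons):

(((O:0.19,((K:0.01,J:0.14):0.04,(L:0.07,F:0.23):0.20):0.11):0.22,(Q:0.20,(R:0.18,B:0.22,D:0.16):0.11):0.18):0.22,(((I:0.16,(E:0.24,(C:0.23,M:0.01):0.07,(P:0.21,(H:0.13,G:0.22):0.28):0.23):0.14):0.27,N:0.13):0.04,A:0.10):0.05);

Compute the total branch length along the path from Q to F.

The path runs Q → … → MRCA → … → F; the MRCA is the node subtending ((O,((K,J),(L,F))),(Q,(R,B,D))).
Branch lengths along that path: 0.20 + 0.18 + 0.22 + 0.11 + 0.20 + 0.23 = 1.14.

1.14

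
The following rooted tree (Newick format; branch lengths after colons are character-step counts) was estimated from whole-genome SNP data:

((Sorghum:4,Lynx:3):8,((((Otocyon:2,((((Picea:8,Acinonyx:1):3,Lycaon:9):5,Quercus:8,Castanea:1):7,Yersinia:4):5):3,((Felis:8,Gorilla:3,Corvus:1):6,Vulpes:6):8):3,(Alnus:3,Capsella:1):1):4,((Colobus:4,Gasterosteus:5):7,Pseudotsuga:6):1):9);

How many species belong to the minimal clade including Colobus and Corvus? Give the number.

16

The MRCA of Colobus and Corvus is the node subtending ((((Otocyon,((((Picea,Acinonyx),Lycaon),Quercus,Castanea),Yersinia)),((Felis,Gorilla,Corvus),Vulpes)),(Alnus,Capsella)),((Colobus,Gasterosteus),Pseudotsuga)).
That clade contains 16 terminal taxa: Acinonyx, Alnus, Capsella, Castanea, Colobus, Corvus, Felis, Gasterosteus, Gorilla, Lycaon, Otocyon, Picea, Pseudotsuga, Quercus, Vulpes, Yersinia.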